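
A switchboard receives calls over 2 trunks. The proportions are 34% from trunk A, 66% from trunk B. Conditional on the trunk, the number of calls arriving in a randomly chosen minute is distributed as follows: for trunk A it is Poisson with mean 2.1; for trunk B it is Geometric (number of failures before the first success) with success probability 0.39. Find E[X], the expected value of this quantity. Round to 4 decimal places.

1.7463

Component means — A: 2.1; B: 1.5641.
E[X] = 0.34·2.1 + 0.66·1.5641 = 1.74631.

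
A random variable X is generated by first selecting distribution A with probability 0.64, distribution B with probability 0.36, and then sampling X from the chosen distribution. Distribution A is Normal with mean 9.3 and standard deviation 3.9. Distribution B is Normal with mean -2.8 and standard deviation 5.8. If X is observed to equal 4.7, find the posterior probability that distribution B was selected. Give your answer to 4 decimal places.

0.2474

Likelihoods f(4.7 | ·): A: 0.0510214; B: 0.0298117.
Posterior ∝ prior × likelihood. Numerator for B: 0.36·0.0298117 = 0.0107322.
Normalizing constant: 0.64·0.0510214 + 0.36·0.0298117 = 0.0433859.
P(B | observation) = 0.0107322 / 0.0433859 = 0.247366.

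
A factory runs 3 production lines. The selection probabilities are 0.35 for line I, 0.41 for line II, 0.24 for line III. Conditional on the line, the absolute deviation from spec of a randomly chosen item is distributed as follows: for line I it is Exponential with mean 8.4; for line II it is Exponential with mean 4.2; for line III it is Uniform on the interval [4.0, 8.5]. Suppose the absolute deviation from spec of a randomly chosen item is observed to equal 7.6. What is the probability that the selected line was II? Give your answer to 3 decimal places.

0.185

Likelihoods f(7.6 | ·): I: 0.0481712; II: 0.0389838; III: 0.222222.
Posterior ∝ prior × likelihood. Numerator for II: 0.41·0.0389838 = 0.0159834.
Normalizing constant: 0.35·0.0481712 + 0.41·0.0389838 + 0.24·0.222222 = 0.0861766.
P(II | observation) = 0.0159834 / 0.0861766 = 0.185472.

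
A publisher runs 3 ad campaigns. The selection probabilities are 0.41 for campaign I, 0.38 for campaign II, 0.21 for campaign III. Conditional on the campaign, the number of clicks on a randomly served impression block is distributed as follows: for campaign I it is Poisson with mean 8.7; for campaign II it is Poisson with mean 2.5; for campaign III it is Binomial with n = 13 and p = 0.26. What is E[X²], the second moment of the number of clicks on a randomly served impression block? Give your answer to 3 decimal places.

40.849

For each component E[X²] = Var + (mean)², giving I: 84.39; II: 8.75; III: 13.9256.
Overall E[X²] = 0.41·84.39 + 0.38·8.75 + 0.21·13.9256 = 40.8493.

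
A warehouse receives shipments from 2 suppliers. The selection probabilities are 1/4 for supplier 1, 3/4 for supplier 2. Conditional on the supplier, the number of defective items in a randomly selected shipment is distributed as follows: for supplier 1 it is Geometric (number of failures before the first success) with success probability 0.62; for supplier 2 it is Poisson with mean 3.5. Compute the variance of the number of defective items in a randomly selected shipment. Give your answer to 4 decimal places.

Per component, 1: μ=0.612903, E[X²]=1.3642; 2: μ=3.5, E[X²]=15.75.
E[X] = 0.25·0.612903 + 0.75·3.5 = 2.77823.
E[X²] = 0.25·1.3642 + 0.75·15.75 = 12.1536.
Var(X) = E[X²] − (E[X])² = 12.1536 − 7.71854 = 4.43501.

4.4350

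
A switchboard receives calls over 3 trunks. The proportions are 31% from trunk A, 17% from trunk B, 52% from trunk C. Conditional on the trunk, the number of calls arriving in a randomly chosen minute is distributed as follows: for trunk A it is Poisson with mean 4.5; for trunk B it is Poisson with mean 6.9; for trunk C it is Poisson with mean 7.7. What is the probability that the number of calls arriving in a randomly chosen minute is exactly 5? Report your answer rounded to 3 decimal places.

Conditional on each trunk, P(X = 5): A: 0.170827; B: 0.131351; C: 0.102142.
By total probability, P(X = 5) = 0.31·0.170827 + 0.17·0.131351 + 0.52·0.102142 = 0.1284.

0.128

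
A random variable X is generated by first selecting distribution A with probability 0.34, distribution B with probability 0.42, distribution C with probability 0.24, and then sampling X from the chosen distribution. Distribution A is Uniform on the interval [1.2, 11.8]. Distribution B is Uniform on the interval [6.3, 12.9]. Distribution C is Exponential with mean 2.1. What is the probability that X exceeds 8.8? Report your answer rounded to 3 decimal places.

0.361

Conditional on each component, P(X > 8.8): A: 0.283019; B: 0.621212; C: 0.0151391.
By total probability, P(X > 8.8) = 0.34·0.283019 + 0.42·0.621212 + 0.24·0.0151391 = 0.360769.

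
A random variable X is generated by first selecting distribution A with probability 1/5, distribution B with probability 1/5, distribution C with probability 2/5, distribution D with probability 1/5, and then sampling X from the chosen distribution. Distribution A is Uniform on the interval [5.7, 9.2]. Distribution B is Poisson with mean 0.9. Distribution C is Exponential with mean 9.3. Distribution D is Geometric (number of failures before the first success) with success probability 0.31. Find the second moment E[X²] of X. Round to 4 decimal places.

For each component E[X²] = Var + (mean)², giving A: 56.5233; B: 1.71; C: 172.98; D: 12.1342.
Overall E[X²] = 0.2·56.5233 + 0.2·1.71 + 0.4·172.98 + 0.2·12.1342 = 83.2655.

83.2655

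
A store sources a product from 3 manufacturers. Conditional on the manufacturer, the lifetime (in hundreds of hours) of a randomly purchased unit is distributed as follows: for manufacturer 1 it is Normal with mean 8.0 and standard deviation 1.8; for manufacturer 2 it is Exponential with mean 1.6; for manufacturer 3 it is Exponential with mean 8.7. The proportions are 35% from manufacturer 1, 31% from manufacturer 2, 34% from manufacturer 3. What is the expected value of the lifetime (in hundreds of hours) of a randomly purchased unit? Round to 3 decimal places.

Component means — 1: 8; 2: 1.6; 3: 8.7.
E[X] = 0.35·8 + 0.31·1.6 + 0.34·8.7 = 6.254.

6.254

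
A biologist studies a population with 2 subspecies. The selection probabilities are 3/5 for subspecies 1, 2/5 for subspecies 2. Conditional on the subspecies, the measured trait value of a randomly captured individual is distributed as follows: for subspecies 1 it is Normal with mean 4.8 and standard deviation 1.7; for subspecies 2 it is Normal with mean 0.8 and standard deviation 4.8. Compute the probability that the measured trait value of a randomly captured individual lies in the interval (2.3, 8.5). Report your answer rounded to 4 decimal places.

Conditional on each subspecies, P(2.3 < X < 8.5): 1: 0.914539; 2: 0.322992.
By total probability, P(2.3 < X < 8.5) = 0.6·0.914539 + 0.4·0.322992 = 0.67792.

0.6779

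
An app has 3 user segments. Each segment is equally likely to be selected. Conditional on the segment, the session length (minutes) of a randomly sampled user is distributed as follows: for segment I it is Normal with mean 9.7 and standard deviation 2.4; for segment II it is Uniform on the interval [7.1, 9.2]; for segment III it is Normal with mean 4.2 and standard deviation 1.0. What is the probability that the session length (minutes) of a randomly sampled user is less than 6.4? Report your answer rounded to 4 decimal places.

Conditional on each segment, P(X < 6.4): I: 0.0845657; II: 0; III: 0.986097.
By total probability, P(X < 6.4) = 0.333333·0.0845657 + 0.333333·0 + 0.333333·0.986097 = 0.356887.

0.3569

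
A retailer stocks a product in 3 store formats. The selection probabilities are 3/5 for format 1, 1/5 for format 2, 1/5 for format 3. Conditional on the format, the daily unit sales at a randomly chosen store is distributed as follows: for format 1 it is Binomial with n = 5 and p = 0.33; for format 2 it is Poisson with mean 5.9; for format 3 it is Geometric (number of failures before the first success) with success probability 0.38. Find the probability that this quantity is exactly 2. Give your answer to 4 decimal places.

Conditional on each format, P(X = 2): 1: 0.327531; 2: 0.04768; 3: 0.146072.
By total probability, P(X = 2) = 0.6·0.327531 + 0.2·0.04768 + 0.2·0.146072 = 0.235269.

0.2353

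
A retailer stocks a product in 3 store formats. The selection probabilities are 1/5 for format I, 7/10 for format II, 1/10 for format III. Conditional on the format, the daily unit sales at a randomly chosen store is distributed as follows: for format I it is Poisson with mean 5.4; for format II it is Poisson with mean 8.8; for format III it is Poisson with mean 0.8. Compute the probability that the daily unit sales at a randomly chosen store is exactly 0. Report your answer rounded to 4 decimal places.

0.0459

Conditional on each format, P(X = 0): I: 0.00451658; II: 0.000150733; III: 0.449329.
By total probability, P(X = 0) = 0.2·0.00451658 + 0.7·0.000150733 + 0.1·0.449329 = 0.0459417.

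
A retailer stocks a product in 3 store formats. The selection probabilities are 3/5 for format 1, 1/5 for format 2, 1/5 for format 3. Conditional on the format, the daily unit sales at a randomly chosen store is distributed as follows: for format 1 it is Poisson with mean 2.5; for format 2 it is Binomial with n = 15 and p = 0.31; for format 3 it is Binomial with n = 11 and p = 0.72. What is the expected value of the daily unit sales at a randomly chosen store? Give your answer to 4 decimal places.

Component means — 1: 2.5; 2: 4.65; 3: 7.92.
E[X] = 0.6·2.5 + 0.2·4.65 + 0.2·7.92 = 4.014.

4.0140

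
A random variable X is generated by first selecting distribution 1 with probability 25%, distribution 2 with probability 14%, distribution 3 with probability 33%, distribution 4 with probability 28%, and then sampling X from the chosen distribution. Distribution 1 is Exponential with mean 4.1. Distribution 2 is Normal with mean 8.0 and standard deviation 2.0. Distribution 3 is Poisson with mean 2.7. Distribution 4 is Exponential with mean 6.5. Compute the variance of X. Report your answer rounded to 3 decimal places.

Per component, 1: μ=4.1, E[X²]=33.62; 2: μ=8, E[X²]=68; 3: μ=2.7, E[X²]=9.99; 4: μ=6.5, E[X²]=84.5.
E[X] = 0.25·4.1 + 0.14·8 + 0.33·2.7 + 0.28·6.5 = 4.856.
E[X²] = 0.25·33.62 + 0.14·68 + 0.33·9.99 + 0.28·84.5 = 44.8817.
Var(X) = E[X²] − (E[X])² = 44.8817 − 23.5807 = 21.301.

21.301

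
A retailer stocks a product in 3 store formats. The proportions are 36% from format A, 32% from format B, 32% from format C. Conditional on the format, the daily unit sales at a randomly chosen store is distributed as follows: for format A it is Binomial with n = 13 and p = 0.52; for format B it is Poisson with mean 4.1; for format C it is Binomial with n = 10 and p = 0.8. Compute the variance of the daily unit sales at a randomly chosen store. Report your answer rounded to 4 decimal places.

5.5419

Per component, A: μ=6.76, E[X²]=48.9424; B: μ=4.1, E[X²]=20.91; C: μ=8, E[X²]=65.6.
E[X] = 0.36·6.76 + 0.32·4.1 + 0.32·8 = 6.3056.
E[X²] = 0.36·48.9424 + 0.32·20.91 + 0.32·65.6 = 45.3025.
Var(X) = E[X²] − (E[X])² = 45.3025 − 39.7606 = 5.54187.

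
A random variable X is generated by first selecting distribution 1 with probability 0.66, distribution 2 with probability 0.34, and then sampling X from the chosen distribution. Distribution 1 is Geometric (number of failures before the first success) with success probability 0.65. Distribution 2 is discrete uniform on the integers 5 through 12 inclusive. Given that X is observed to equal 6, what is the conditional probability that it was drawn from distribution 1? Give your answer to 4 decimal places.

Likelihoods P(X=6 | ·): 1: 0.00119487; 2: 0.125.
Posterior ∝ prior × likelihood. Numerator for 1: 0.66·0.00119487 = 0.000788616.
Normalizing constant: 0.66·0.00119487 + 0.34·0.125 = 0.0432886.
P(1 | observation) = 0.000788616 / 0.0432886 = 0.0182176.

0.0182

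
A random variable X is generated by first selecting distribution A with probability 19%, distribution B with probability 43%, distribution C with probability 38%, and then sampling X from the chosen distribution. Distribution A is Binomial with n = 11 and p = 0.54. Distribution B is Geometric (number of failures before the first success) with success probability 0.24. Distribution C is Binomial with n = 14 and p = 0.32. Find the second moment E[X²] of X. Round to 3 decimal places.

For each component E[X²] = Var + (mean)², giving A: 38.016; B: 23.2222; C: 23.1168.
Overall E[X²] = 0.19·38.016 + 0.43·23.2222 + 0.38·23.1168 = 25.993.

25.993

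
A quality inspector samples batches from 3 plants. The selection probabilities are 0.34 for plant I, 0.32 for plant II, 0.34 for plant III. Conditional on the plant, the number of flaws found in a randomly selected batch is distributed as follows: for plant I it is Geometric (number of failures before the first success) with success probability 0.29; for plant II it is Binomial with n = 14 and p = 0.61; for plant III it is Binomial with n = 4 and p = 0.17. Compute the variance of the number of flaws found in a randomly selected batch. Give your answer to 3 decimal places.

Per component, I: μ=2.44828, E[X²]=14.4364; II: μ=8.54, E[X²]=76.2622; III: μ=0.68, E[X²]=1.0268.
E[X] = 0.34·2.44828 + 0.32·8.54 + 0.34·0.68 = 3.79641.
E[X²] = 0.34·14.4364 + 0.32·76.2622 + 0.34·1.0268 = 29.6614.
Var(X) = E[X²] − (E[X])² = 29.6614 − 14.4128 = 15.2486.

15.249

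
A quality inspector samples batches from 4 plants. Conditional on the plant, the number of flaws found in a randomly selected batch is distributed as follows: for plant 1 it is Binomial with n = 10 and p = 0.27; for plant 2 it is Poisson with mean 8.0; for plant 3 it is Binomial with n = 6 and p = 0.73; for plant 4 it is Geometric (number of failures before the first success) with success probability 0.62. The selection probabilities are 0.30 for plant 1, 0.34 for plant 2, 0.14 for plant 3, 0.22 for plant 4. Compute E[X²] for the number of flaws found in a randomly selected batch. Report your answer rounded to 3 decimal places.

30.410

For each component E[X²] = Var + (mean)², giving 1: 9.261; 2: 72; 3: 20.367; 4: 1.3642.
Overall E[X²] = 0.3·9.261 + 0.34·72 + 0.14·20.367 + 0.22·1.3642 = 30.4098.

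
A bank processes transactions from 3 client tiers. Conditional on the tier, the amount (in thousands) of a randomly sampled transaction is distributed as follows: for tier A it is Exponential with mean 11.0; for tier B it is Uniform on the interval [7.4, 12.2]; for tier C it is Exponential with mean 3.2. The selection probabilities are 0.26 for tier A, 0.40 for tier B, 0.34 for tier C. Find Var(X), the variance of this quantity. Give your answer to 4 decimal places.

47.1618

Per component, A: μ=11, E[X²]=242; B: μ=9.8, E[X²]=97.96; C: μ=3.2, E[X²]=20.48.
E[X] = 0.26·11 + 0.4·9.8 + 0.34·3.2 = 7.868.
E[X²] = 0.26·242 + 0.4·97.96 + 0.34·20.48 = 109.067.
Var(X) = E[X²] − (E[X])² = 109.067 − 61.9054 = 47.1618.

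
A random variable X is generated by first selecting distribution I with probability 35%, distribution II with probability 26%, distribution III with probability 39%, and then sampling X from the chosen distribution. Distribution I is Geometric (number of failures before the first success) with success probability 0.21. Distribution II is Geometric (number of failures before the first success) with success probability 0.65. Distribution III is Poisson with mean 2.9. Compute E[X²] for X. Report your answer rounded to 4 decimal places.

15.9247

For each component E[X²] = Var + (mean)², giving I: 32.0658; II: 1.11834; III: 11.31.
Overall E[X²] = 0.35·32.0658 + 0.26·1.11834 + 0.39·11.31 = 15.9247.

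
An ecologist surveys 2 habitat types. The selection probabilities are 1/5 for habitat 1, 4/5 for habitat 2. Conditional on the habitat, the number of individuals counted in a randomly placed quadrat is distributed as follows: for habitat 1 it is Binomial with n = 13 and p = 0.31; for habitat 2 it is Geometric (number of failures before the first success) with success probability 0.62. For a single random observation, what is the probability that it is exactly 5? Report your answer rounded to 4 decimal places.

Conditional on each habitat, P(X = 5): 1: 0.189313; 2: 0.00491258.
By total probability, P(X = 5) = 0.2·0.189313 + 0.8·0.00491258 = 0.0417926.

0.0418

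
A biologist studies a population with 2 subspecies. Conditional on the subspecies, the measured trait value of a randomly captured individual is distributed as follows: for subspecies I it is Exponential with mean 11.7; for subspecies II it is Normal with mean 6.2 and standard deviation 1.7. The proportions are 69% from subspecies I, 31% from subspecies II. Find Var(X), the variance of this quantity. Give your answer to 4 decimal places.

101.8205

Per component, I: μ=11.7, E[X²]=273.78; II: μ=6.2, E[X²]=41.33.
E[X] = 0.69·11.7 + 0.31·6.2 = 9.995.
E[X²] = 0.69·273.78 + 0.31·41.33 = 201.72.
Var(X) = E[X²] − (E[X])² = 201.72 − 99.9 = 101.82.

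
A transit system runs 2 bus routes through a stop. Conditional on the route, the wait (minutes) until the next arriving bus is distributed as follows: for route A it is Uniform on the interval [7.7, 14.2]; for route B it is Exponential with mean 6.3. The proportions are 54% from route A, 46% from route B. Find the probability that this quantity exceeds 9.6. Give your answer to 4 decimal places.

0.4824

Conditional on each route, P(X > 9.6): A: 0.707692; B: 0.21788.
By total probability, P(X > 9.6) = 0.54·0.707692 + 0.46·0.21788 = 0.482379.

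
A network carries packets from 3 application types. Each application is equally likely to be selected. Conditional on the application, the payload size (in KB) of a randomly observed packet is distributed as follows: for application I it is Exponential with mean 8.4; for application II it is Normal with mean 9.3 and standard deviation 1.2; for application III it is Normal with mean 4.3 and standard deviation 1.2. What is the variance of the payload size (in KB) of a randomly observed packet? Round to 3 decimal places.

29.216

Per component, I: μ=8.4, E[X²]=141.12; II: μ=9.3, E[X²]=87.93; III: μ=4.3, E[X²]=19.93.
E[X] = 0.333333·8.4 + 0.333333·9.3 + 0.333333·4.3 = 7.33333.
E[X²] = 0.333333·141.12 + 0.333333·87.93 + 0.333333·19.93 = 82.9933.
Var(X) = E[X²] − (E[X])² = 82.9933 − 53.7778 = 29.2156.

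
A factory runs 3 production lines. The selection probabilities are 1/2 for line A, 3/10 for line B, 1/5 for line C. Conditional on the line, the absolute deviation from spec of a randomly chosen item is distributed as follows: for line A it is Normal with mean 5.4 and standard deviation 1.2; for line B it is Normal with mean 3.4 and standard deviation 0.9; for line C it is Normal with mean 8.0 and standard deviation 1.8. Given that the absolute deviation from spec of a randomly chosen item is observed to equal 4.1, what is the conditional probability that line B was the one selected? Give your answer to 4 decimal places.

Likelihoods f(4.1 | ·): A: 0.184877; B: 0.327572; C: 0.0211959.
Posterior ∝ prior × likelihood. Numerator for B: 0.3·0.327572 = 0.0982716.
Normalizing constant: 0.5·0.184877 + 0.3·0.327572 + 0.2·0.0211959 = 0.194949.
P(B | observation) = 0.0982716 / 0.194949 = 0.504088.

0.5041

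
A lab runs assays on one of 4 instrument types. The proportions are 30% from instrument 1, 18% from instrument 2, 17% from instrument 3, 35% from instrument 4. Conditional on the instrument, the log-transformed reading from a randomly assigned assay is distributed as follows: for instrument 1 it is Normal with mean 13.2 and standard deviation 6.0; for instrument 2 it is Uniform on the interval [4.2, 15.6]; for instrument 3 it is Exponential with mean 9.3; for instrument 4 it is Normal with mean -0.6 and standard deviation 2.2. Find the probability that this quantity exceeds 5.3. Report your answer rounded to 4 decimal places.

Conditional on each instrument, P(X > 5.3): 1: 0.906025; 2: 0.903509; 3: 0.565586; 4: 0.00366116.
By total probability, P(X > 5.3) = 0.3·0.906025 + 0.18·0.903509 + 0.17·0.565586 + 0.35·0.00366116 = 0.53187.

0.5319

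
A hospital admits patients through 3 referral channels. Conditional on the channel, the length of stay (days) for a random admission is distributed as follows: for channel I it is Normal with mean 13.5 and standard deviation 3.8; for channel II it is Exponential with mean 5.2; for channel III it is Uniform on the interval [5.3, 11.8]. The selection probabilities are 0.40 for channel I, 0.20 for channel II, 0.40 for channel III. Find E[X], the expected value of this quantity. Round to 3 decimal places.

9.860

Component means — I: 13.5; II: 5.2; III: 8.55.
E[X] = 0.4·13.5 + 0.2·5.2 + 0.4·8.55 = 9.86.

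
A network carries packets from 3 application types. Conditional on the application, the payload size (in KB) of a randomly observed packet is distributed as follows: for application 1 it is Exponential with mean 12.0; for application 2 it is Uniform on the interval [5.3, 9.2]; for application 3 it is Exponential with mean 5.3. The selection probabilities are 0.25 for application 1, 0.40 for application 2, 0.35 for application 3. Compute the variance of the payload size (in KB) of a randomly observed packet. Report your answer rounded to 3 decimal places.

53.055

Per component, 1: μ=12, E[X²]=288; 2: μ=7.25, E[X²]=53.83; 3: μ=5.3, E[X²]=56.18.
E[X] = 0.25·12 + 0.4·7.25 + 0.35·5.3 = 7.755.
E[X²] = 0.25·288 + 0.4·53.83 + 0.35·56.18 = 113.195.
Var(X) = E[X²] − (E[X])² = 113.195 − 60.14 = 53.055.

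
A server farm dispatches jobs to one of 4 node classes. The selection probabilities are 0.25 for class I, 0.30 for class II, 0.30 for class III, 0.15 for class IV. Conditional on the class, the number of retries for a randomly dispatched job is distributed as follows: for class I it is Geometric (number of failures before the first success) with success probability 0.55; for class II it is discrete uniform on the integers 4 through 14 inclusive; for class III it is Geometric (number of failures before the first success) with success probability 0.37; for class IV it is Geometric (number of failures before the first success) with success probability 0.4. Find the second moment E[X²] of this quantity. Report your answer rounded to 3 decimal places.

30.990

For each component E[X²] = Var + (mean)², giving I: 2.15702; II: 91; III: 7.5011; IV: 6.
Overall E[X²] = 0.25·2.15702 + 0.3·91 + 0.3·7.5011 + 0.15·6 = 30.9896.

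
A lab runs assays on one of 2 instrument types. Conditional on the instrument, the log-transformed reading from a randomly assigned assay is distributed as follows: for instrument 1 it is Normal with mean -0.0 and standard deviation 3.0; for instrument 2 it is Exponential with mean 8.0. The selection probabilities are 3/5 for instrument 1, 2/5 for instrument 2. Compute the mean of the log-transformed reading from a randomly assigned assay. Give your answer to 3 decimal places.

Component means — 1: -0; 2: 8.
E[X] = 0.6·-0 + 0.4·8 = 3.2.

3.200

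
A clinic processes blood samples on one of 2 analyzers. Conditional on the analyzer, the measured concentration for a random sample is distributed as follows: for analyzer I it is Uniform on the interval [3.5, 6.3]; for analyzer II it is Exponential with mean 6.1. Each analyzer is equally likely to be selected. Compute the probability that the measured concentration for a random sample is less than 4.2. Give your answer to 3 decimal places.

0.374

Conditional on each analyzer, P(X < 4.2): I: 0.25; II: 0.497683.
By total probability, P(X < 4.2) = 0.5·0.25 + 0.5·0.497683 = 0.373842.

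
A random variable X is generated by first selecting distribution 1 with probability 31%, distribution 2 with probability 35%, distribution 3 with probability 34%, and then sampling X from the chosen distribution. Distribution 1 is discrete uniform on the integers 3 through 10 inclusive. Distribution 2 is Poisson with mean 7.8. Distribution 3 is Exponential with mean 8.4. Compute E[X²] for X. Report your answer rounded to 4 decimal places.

For each component E[X²] = Var + (mean)², giving 1: 47.5; 2: 68.64; 3: 141.12.
Overall E[X²] = 0.31·47.5 + 0.35·68.64 + 0.34·141.12 = 86.7298.

86.7298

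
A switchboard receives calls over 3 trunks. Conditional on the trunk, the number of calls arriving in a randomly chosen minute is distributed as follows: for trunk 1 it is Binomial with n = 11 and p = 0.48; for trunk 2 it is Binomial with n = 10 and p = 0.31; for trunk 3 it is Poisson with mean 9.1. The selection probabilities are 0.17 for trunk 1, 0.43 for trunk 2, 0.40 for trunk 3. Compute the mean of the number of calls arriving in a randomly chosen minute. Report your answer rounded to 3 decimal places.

5.871

Component means — 1: 5.28; 2: 3.1; 3: 9.1.
E[X] = 0.17·5.28 + 0.43·3.1 + 0.4·9.1 = 5.8706.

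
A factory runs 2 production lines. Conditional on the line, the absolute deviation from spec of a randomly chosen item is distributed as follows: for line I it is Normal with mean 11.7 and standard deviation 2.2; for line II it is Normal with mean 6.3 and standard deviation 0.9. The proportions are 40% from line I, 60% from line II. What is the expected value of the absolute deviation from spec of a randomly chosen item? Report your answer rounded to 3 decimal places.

Component means — I: 11.7; II: 6.3.
E[X] = 0.4·11.7 + 0.6·6.3 = 8.46.

8.460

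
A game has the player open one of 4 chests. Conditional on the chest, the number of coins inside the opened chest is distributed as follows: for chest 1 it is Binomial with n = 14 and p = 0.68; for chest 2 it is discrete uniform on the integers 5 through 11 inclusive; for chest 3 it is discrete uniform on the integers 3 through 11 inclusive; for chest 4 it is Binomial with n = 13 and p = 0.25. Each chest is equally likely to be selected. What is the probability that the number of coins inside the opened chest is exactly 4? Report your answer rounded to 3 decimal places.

Conditional on each chest, P(X = 4): 1: 0.00240974; 2: 0; 3: 0.111111; 4: 0.209709.
By total probability, P(X = 4) = 0.25·0.00240974 + 0.25·0 + 0.25·0.111111 + 0.25·0.209709 = 0.0808075.

0.081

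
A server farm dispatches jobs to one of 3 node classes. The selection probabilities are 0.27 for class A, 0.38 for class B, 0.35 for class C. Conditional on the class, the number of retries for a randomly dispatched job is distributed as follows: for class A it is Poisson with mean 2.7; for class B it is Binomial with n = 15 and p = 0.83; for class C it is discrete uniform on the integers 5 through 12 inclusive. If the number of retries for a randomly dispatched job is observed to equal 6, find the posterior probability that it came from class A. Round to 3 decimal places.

0.182

Likelihoods P(X=6 | ·): A: 0.0361622; B: 0.00019405; C: 0.125.
Posterior ∝ prior × likelihood. Numerator for A: 0.27·0.0361622 = 0.0097638.
Normalizing constant: 0.27·0.0361622 + 0.38·0.00019405 + 0.35·0.125 = 0.0535875.
P(A | observation) = 0.0097638 / 0.0535875 = 0.182203.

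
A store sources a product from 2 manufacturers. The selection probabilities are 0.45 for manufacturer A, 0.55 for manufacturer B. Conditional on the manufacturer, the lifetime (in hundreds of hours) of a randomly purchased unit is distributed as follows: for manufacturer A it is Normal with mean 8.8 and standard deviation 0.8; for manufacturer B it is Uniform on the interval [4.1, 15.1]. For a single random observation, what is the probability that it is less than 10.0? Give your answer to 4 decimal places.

0.7149

Conditional on each manufacturer, P(X < 10.0): A: 0.933193; B: 0.536364.
By total probability, P(X < 10.0) = 0.45·0.933193 + 0.55·0.536364 = 0.714937.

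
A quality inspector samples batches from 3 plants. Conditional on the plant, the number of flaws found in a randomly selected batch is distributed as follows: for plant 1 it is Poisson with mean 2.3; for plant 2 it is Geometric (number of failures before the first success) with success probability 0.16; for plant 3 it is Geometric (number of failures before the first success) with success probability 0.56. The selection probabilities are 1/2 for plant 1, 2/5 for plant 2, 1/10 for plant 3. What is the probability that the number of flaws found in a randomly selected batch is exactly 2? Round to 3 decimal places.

0.189

Conditional on each plant, P(X = 2): 1: 0.265185; 2: 0.112896; 3: 0.108416.
By total probability, P(X = 2) = 0.5·0.265185 + 0.4·0.112896 + 0.1·0.108416 = 0.188592.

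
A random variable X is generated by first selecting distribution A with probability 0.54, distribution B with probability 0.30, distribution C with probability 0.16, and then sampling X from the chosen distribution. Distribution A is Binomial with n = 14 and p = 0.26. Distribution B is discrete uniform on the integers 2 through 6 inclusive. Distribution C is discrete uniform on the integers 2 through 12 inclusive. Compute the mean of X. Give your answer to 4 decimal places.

4.2856

Component means — A: 3.64; B: 4; C: 7.
E[X] = 0.54·3.64 + 0.3·4 + 0.16·7 = 4.2856.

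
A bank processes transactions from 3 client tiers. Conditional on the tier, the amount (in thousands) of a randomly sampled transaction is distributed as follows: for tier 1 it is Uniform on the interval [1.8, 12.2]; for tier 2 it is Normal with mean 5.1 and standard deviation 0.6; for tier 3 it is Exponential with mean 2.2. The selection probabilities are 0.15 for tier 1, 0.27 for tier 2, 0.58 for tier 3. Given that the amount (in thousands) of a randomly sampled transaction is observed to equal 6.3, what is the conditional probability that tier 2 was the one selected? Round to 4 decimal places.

Likelihoods f(6.3 | ·): 1: 0.0961538; 2: 0.0899849; 3: 0.0259368.
Posterior ∝ prior × likelihood. Numerator for 2: 0.27·0.0899849 = 0.0242959.
Normalizing constant: 0.15·0.0961538 + 0.27·0.0899849 + 0.58·0.0259368 = 0.0537623.
P(2 | observation) = 0.0242959 / 0.0537623 = 0.451914.

0.4519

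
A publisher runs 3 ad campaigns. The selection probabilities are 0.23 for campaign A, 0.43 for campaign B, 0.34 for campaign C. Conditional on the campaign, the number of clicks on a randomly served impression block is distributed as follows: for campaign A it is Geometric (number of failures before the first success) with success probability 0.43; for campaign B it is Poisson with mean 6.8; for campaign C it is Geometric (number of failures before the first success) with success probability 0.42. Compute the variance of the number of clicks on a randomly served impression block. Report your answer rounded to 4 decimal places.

12.0085

Per component, A: μ=1.32558, E[X²]=4.83991; B: μ=6.8, E[X²]=53.04; C: μ=1.38095, E[X²]=5.19501.
E[X] = 0.23·1.32558 + 0.43·6.8 + 0.34·1.38095 = 3.69841.
E[X²] = 0.23·4.83991 + 0.43·53.04 + 0.34·5.19501 = 25.6867.
Var(X) = E[X²] − (E[X])² = 25.6867 − 13.6782 = 12.0085.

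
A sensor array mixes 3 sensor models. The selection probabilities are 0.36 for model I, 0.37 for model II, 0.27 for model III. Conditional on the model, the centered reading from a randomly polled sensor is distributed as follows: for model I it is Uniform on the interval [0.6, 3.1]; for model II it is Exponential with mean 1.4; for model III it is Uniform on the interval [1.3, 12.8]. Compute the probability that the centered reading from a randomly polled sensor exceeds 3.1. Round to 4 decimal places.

Conditional on each model, P(X > 3.1): I: 0; II: 0.109232; III: 0.843478.
By total probability, P(X > 3.1) = 0.36·0 + 0.37·0.109232 + 0.27·0.843478 = 0.268155.

0.2682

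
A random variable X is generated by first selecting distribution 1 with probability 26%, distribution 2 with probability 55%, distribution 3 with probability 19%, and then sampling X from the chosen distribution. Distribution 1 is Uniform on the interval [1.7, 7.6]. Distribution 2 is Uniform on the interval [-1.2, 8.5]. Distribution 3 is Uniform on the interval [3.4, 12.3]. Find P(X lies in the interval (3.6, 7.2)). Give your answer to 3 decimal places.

Conditional on each component, P(3.6 < X < 7.2): 1: 0.610169; 2: 0.371134; 3: 0.404494.
By total probability, P(3.6 < X < 7.2) = 0.26·0.610169 + 0.55·0.371134 + 0.19·0.404494 = 0.439622.

0.440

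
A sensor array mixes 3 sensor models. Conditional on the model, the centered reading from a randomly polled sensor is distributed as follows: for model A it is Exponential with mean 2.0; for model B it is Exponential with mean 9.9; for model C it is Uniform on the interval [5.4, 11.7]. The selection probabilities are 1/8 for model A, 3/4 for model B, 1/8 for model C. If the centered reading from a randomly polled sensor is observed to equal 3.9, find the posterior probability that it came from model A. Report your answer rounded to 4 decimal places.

0.1482

Likelihoods f(3.9 | ·): A: 0.071137; B: 0.0681207; C: 0.
Posterior ∝ prior × likelihood. Numerator for A: 0.125·0.071137 = 0.00889213.
Normalizing constant: 0.125·0.071137 + 0.75·0.0681207 + 0.125·0 = 0.0599827.
P(A | observation) = 0.00889213 / 0.0599827 = 0.148245.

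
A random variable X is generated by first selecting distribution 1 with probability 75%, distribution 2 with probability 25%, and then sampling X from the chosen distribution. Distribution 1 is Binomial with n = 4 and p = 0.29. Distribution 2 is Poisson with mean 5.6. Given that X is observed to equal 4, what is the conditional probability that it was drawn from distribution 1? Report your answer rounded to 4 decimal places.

0.1228

Likelihoods P(X=4 | ·): 1: 0.00707281; 2: 0.151528.
Posterior ∝ prior × likelihood. Numerator for 1: 0.75·0.00707281 = 0.00530461.
Normalizing constant: 0.75·0.00707281 + 0.25·0.151528 = 0.0431865.
P(1 | observation) = 0.00530461 / 0.0431865 = 0.12283.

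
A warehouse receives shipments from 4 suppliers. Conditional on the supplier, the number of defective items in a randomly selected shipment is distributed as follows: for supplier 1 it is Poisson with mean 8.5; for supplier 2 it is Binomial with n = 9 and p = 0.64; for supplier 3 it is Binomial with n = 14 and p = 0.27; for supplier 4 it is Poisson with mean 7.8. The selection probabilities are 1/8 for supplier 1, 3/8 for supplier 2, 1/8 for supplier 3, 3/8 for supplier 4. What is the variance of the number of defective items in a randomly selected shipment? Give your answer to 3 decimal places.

7.360

Per component, 1: μ=8.5, E[X²]=80.75; 2: μ=5.76, E[X²]=35.2512; 3: μ=3.78, E[X²]=17.0478; 4: μ=7.8, E[X²]=68.64.
E[X] = 0.125·8.5 + 0.375·5.76 + 0.125·3.78 + 0.375·7.8 = 6.62.
E[X²] = 0.125·80.75 + 0.375·35.2512 + 0.125·17.0478 + 0.375·68.64 = 51.1839.
Var(X) = E[X²] − (E[X])² = 51.1839 − 43.8244 = 7.35952.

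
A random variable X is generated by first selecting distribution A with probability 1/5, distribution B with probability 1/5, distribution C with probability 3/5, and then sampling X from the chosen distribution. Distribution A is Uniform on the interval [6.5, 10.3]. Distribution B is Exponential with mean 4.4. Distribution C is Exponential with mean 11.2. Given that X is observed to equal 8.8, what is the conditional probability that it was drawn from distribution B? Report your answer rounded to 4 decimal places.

0.0739

Likelihoods f(8.8 | ·): A: 0.263158; B: 0.030758; C: 0.0406959.
Posterior ∝ prior × likelihood. Numerator for B: 0.2·0.030758 = 0.0061516.
Normalizing constant: 0.2·0.263158 + 0.2·0.030758 + 0.6·0.0406959 = 0.0832007.
P(B | observation) = 0.0061516 / 0.0832007 = 0.0739369.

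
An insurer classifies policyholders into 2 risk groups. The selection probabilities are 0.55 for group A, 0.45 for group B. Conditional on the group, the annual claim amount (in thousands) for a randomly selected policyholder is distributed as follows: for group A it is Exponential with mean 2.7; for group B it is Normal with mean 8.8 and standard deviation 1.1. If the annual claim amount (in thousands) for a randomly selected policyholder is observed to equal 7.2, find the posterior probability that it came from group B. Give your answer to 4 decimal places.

0.8001

Likelihoods f(7.2 | ·): A: 0.0257346; B: 0.125921.
Posterior ∝ prior × likelihood. Numerator for B: 0.45·0.125921 = 0.0566645.
Normalizing constant: 0.55·0.0257346 + 0.45·0.125921 = 0.0708185.
P(B | observation) = 0.0566645 / 0.0708185 = 0.800137.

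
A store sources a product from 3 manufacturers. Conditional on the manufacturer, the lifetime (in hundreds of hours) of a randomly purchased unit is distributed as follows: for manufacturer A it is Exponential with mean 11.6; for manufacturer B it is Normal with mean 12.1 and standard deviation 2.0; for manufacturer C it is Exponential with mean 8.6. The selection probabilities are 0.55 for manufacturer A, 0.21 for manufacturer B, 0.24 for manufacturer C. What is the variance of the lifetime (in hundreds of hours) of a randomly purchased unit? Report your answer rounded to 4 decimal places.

Per component, A: μ=11.6, E[X²]=269.12; B: μ=12.1, E[X²]=150.41; C: μ=8.6, E[X²]=147.92.
E[X] = 0.55·11.6 + 0.21·12.1 + 0.24·8.6 = 10.985.
E[X²] = 0.55·269.12 + 0.21·150.41 + 0.24·147.92 = 215.103.
Var(X) = E[X²] − (E[X])² = 215.103 − 120.67 = 94.4327.

94.4327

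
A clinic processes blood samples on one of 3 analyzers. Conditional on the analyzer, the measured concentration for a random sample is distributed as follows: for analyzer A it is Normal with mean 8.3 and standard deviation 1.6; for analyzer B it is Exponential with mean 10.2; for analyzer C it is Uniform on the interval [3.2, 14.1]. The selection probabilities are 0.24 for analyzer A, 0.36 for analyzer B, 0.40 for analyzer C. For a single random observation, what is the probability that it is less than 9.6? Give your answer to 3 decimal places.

Conditional on each analyzer, P(X < 9.6): A: 0.791748; B: 0.609831; C: 0.587156.
By total probability, P(X < 9.6) = 0.24·0.791748 + 0.36·0.609831 + 0.4·0.587156 = 0.644421.

0.644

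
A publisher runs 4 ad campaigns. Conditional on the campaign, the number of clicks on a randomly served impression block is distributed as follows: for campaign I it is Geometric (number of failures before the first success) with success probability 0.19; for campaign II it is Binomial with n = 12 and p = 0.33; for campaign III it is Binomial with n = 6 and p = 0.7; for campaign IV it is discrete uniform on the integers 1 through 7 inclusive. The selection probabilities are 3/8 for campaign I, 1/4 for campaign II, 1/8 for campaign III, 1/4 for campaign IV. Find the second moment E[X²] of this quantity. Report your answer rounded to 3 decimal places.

For each component E[X²] = Var + (mean)², giving I: 40.6122; II: 18.3348; III: 18.9; IV: 20.
Overall E[X²] = 0.375·40.6122 + 0.25·18.3348 + 0.125·18.9 + 0.25·20 = 27.1758.

27.176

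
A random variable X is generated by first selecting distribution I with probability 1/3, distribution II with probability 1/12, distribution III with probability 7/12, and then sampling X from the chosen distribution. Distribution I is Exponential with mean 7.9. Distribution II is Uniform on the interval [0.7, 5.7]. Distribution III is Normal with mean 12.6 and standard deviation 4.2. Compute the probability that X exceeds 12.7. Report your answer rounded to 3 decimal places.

0.353

Conditional on each component, P(X > 12.7): I: 0.200369; II: 0; III: 0.490502.
By total probability, P(X > 12.7) = 0.333333·0.200369 + 0.0833333·0 + 0.583333·0.490502 = 0.352916.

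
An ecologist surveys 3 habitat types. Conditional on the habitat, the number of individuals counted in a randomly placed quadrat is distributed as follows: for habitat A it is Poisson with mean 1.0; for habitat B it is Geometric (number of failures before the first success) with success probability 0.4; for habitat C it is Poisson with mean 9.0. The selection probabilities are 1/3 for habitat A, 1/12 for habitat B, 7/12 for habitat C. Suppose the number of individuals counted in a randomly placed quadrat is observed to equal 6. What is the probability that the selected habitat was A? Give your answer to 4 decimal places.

Likelihoods P(X=6 | ·): A: 0.000510944; B: 0.0186624; C: 0.0910903.
Posterior ∝ prior × likelihood. Numerator for A: 0.333333·0.000510944 = 0.000170315.
Normalizing constant: 0.333333·0.000510944 + 0.0833333·0.0186624 + 0.583333·0.0910903 = 0.0548615.
P(A | observation) = 0.000170315 / 0.0548615 = 0.00310444.

0.0031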